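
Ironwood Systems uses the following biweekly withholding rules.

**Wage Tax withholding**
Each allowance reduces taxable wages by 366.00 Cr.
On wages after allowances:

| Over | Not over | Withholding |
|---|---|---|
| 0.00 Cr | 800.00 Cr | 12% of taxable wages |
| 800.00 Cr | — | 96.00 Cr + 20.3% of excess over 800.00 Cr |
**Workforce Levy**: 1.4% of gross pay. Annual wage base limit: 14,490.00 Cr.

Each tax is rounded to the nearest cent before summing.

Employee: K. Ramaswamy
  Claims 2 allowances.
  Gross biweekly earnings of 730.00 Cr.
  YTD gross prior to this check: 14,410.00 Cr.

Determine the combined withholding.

Wage Tax: taxable = 730.00 Cr − 2×366.00 Cr = -2.00 Cr
  Taxable ≤ 0 → 0.00 Cr
Workforce Levy: cap 14,490.00 Cr − YTD 14,410.00 Cr = 80.00 Cr subject; 1.4% × 80.00 Cr = 1.12 Cr
Total: 0.00 Cr + 1.12 Cr = 1.12 Cr

1.12 Cr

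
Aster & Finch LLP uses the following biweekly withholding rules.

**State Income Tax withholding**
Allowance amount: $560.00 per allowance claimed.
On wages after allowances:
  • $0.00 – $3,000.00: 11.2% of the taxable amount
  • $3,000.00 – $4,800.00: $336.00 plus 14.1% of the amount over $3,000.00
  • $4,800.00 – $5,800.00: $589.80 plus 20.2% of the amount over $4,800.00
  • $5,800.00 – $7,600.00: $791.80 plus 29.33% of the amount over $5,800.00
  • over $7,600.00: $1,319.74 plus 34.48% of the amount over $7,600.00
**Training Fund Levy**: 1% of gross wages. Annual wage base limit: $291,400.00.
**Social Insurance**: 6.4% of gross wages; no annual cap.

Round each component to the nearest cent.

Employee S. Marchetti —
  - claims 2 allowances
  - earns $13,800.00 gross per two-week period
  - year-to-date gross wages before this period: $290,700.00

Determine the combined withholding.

State Income Tax: taxable = $13,800.00 − 2×$560.00 = $12,680.00
  $1,319.74 + 34.48% × ($12,680.00 − $7,600.00) = $1,319.74 + 34.48% × $5,080.00 = $3,071.32
Training Fund Levy: cap $291,400.00 − YTD $290,700.00 = $700.00 subject; 1% × $700.00 = $7.00
Social Insurance: 6.4% × $13,800.00 = $883.20
Total: $3,071.32 + $7.00 + $883.20 = $3,961.52

$3,961.52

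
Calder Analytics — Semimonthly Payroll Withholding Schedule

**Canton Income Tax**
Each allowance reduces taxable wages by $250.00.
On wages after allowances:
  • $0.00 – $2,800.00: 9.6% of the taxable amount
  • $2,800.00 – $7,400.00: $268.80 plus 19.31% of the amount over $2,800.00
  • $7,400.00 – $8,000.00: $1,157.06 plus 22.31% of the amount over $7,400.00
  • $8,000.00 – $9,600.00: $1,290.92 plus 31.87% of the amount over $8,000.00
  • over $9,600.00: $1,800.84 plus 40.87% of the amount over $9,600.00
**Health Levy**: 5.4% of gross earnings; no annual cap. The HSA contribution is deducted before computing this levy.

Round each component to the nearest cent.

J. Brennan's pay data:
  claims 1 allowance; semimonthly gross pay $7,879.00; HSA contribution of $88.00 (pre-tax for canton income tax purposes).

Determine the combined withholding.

$1,609.23

Canton Income Tax: taxable = $7,879.00 − $88.00 − 1×$250.00 = $7,541.00
  $1,157.06 + 22.31% × ($7,541.00 − $7,400.00) = $1,157.06 + 22.31% × $141.00 = $1,188.52
Health Levy: 5.4% × $7,791.00 = $420.71
Total: $1,188.52 + $420.71 = $1,609.23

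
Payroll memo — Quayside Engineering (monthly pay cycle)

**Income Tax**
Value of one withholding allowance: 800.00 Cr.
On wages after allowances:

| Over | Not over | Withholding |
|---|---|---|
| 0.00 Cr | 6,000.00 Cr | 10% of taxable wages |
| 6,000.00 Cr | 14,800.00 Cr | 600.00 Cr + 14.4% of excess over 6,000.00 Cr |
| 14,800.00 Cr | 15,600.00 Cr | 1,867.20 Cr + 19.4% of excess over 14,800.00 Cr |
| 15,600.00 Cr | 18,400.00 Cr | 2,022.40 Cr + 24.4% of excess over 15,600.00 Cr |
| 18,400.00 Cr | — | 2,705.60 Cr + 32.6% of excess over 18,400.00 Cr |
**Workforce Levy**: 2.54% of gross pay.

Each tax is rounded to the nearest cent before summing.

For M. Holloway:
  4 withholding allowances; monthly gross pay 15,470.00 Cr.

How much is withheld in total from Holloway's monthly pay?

Income Tax: taxable = 15,470.00 Cr − 4×800.00 Cr = 12,270.00 Cr
  600.00 Cr + 14.4% × (12,270.00 Cr − 6,000.00 Cr) = 600.00 Cr + 14.4% × 6,270.00 Cr = 1,502.88 Cr
Workforce Levy: 2.54% × 15,470.00 Cr = 392.94 Cr
Total: 1,502.88 Cr + 392.94 Cr = 1,895.82 Cr

1,895.82 Cr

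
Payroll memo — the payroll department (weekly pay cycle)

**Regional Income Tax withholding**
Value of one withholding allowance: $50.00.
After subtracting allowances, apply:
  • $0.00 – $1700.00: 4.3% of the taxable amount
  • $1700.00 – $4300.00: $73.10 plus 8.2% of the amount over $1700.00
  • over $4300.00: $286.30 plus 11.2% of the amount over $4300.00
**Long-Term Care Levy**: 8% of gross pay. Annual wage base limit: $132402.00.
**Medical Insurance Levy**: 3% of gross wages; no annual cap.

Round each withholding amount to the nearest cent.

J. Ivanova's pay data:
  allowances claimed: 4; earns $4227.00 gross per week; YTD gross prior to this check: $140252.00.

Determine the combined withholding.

$390.72

Regional Income Tax: taxable = $4227.00 − 4×$50.00 = $4027.00
  $73.10 + 8.2% × ($4027.00 − $1700.00) = $73.10 + 8.2% × $2327.00 = $263.91
Long-Term Care Levy: YTD $140252.00 ≥ cap $132402.00 → $0.00
Medical Insurance Levy: 3% × $4227.00 = $126.81
Total: $263.91 + $0.00 + $126.81 = $390.72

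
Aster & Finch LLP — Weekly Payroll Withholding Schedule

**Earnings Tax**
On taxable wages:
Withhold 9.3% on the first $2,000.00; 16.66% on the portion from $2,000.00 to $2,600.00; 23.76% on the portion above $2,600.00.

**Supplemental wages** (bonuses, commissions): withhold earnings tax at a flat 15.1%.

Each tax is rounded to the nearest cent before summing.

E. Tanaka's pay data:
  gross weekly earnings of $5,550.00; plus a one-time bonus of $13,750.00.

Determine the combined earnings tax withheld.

Earnings Tax: taxable = $5,550.00
  $285.96 + 23.76% × ($5,550.00 − $2,600.00) = $285.96 + 23.76% × $2,950.00 = $986.88
Supplemental (15.1% flat on bonus): 15.1% × $13,750.00 = $2,076.25
Total earnings tax: $986.88 + $2,076.25 = $3,063.13

$3,063.13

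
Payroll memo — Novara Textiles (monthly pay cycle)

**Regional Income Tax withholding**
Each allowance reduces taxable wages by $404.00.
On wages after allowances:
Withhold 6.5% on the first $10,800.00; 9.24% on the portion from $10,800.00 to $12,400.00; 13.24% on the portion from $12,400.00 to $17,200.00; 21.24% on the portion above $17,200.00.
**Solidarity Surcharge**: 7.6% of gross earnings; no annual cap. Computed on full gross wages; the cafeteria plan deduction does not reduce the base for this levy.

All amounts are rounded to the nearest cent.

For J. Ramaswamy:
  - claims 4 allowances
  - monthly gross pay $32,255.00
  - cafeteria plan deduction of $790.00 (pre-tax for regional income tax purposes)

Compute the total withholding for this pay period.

Regional Income Tax: taxable = $32,255.00 − $790.00 − 4×$404.00 = $29,849.00
  $1,485.36 + 21.24% × ($29,849.00 − $17,200.00) = $1,485.36 + 21.24% × $12,649.00 = $4,172.01
Solidarity Surcharge: 7.6% × $32,255.00 = $2,451.38
Total: $4,172.01 + $2,451.38 = $6,623.39

$6,623.39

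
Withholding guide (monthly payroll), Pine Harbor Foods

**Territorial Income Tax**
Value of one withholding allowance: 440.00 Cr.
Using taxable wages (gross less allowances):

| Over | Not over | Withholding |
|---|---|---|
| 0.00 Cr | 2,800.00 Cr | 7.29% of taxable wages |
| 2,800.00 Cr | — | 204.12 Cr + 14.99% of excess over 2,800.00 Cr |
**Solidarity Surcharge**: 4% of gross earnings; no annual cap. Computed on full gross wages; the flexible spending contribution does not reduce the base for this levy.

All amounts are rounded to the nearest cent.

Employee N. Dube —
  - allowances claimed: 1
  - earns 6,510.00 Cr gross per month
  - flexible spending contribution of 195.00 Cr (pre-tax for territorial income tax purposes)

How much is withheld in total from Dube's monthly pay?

925.46 Cr

Territorial Income Tax: taxable = 6,510.00 Cr − 195.00 Cr − 1×440.00 Cr = 5,875.00 Cr
  204.12 Cr + 14.99% × (5,875.00 Cr − 2,800.00 Cr) = 204.12 Cr + 14.99% × 3,075.00 Cr = 665.06 Cr
Solidarity Surcharge: 4% × 6,510.00 Cr = 260.40 Cr
Total: 665.06 Cr + 260.40 Cr = 925.46 Cr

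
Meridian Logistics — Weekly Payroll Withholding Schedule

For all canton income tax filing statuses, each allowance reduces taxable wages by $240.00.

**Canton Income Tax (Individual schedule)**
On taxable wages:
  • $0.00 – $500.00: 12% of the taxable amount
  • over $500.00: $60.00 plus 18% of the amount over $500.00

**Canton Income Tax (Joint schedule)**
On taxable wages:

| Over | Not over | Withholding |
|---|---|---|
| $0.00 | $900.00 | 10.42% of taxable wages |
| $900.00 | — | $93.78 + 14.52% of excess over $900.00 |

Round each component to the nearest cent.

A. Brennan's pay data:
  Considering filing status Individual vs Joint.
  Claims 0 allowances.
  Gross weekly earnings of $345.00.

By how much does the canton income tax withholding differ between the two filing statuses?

Canton Income Tax (Individual): taxable = $345.00
  12% × $345.00 = $41.40
Canton Income Tax (Joint): taxable = $345.00
  10.42% × $345.00 = $35.95
Difference: |$41.40 − $35.95| = $5.45 (higher under Individual)

$5.45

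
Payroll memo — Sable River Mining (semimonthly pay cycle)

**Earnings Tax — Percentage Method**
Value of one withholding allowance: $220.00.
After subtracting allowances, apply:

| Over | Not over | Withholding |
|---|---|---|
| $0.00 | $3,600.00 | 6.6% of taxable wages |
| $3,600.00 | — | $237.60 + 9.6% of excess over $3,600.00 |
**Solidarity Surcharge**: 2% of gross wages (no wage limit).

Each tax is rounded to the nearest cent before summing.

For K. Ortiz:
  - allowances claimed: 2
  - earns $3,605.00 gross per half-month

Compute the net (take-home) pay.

Earnings Tax: taxable = $3,605.00 − 2×$220.00 = $3,165.00
  6.6% × $3,165.00 = $208.89
Solidarity Surcharge: 2% × $3,605.00 = $72.10
Total withheld: $208.89 + $72.10 = $280.99
Net pay: $3,605.00 − $280.99 = $3,324.01

$3,324.01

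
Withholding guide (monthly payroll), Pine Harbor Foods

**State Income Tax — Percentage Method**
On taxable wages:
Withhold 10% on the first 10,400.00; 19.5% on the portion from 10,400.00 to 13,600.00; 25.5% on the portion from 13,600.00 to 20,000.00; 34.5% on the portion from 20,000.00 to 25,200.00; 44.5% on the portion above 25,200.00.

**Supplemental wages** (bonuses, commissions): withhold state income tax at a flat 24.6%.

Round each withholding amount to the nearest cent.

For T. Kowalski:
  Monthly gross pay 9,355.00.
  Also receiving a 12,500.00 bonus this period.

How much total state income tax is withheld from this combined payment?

4,010.50

State Income Tax: taxable = 9,355.00
  10% × 9,355.00 = 935.50
Supplemental (24.6% flat on bonus): 24.6% × 12,500.00 = 3,075.00
Total state income tax: 935.50 + 3,075.00 = 4,010.50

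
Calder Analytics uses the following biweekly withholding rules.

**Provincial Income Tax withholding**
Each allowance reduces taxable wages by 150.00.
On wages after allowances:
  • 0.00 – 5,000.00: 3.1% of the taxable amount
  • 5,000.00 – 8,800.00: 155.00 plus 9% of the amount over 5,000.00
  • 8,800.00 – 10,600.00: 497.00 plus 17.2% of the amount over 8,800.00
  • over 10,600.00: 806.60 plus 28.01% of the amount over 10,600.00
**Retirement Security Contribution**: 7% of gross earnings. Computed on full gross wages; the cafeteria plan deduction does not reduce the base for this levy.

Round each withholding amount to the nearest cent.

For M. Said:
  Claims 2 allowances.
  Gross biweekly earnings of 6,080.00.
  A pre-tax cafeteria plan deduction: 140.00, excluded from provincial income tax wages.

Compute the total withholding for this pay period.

638.20

Provincial Income Tax: taxable = 6,080.00 − 140.00 − 2×150.00 = 5,640.00
  155.00 + 9% × (5,640.00 − 5,000.00) = 155.00 + 9% × 640.00 = 212.60
Retirement Security Contribution: 7% × 6,080.00 = 425.60
Total: 212.60 + 425.60 = 638.20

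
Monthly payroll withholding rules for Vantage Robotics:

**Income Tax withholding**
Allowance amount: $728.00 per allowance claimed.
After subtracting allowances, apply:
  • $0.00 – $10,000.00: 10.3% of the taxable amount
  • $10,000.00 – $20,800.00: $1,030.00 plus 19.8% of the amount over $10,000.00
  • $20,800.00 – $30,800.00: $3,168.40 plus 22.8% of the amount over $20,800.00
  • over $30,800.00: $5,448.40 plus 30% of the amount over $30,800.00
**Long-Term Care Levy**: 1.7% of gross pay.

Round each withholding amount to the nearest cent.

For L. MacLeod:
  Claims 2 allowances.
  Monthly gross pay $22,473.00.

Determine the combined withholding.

Income Tax: taxable = $22,473.00 − 2×$728.00 = $21,017.00
  $3,168.40 + 22.8% × ($21,017.00 − $20,800.00) = $3,168.40 + 22.8% × $217.00 = $3,217.88
Long-Term Care Levy: 1.7% × $22,473.00 = $382.04
Total: $3,217.88 + $382.04 = $3,599.92

$3,599.92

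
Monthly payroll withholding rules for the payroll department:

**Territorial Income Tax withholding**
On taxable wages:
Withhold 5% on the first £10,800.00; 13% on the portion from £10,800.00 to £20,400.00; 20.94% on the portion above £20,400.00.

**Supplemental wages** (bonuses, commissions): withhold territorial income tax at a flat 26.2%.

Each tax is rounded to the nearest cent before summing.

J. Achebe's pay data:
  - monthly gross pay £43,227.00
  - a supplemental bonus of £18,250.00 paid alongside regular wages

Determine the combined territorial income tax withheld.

Territorial Income Tax: taxable = £43,227.00
  £1,788.00 + 20.94% × (£43,227.00 − £20,400.00) = £1,788.00 + 20.94% × £22,827.00 = £6,567.97
Supplemental (26.2% flat on bonus): 26.2% × £18,250.00 = £4,781.50
Total territorial income tax: £6,567.97 + £4,781.50 = £11,349.47

£11,349.47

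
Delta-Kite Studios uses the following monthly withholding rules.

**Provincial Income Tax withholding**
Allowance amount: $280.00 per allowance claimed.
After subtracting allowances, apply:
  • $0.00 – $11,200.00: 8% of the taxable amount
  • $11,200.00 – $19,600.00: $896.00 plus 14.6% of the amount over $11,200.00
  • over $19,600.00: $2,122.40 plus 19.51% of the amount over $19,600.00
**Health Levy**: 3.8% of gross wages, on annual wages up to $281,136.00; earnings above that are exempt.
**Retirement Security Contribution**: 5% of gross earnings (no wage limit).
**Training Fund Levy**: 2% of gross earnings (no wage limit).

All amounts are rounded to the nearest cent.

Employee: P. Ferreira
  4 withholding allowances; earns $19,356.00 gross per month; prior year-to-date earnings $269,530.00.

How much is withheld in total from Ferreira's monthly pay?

Provincial Income Tax: taxable = $19,356.00 − 4×$280.00 = $18,236.00
  $896.00 + 14.6% × ($18,236.00 − $11,200.00) = $896.00 + 14.6% × $7,036.00 = $1,923.26
Health Levy: cap $281,136.00 − YTD $269,530.00 = $11,606.00 subject; 3.8% × $11,606.00 = $441.03
Retirement Security Contribution: 5% × $19,356.00 = $967.80
Training Fund Levy: 2% × $19,356.00 = $387.12
Total: $1,923.26 + $441.03 + $967.80 + $387.12 = $3,719.21

$3,719.21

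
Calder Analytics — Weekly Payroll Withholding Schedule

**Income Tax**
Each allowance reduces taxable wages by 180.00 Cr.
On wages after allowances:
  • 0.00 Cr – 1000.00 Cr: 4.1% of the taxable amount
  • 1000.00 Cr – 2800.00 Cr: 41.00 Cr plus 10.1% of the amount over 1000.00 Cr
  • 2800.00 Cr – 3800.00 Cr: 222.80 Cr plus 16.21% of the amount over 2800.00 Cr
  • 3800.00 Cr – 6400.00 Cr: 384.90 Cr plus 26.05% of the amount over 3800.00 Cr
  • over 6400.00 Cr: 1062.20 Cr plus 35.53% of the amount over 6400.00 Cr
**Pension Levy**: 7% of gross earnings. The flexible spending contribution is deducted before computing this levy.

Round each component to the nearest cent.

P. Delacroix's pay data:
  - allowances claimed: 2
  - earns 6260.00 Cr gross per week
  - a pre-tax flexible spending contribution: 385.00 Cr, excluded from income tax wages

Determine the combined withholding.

Income Tax: taxable = 6260.00 Cr − 385.00 Cr − 2×180.00 Cr = 5515.00 Cr
  384.90 Cr + 26.05% × (5515.00 Cr − 3800.00 Cr) = 384.90 Cr + 26.05% × 1715.00 Cr = 831.66 Cr
Pension Levy: 7% × 5875.00 Cr = 411.25 Cr
Total: 831.66 Cr + 411.25 Cr = 1242.91 Cr

1242.91 Cr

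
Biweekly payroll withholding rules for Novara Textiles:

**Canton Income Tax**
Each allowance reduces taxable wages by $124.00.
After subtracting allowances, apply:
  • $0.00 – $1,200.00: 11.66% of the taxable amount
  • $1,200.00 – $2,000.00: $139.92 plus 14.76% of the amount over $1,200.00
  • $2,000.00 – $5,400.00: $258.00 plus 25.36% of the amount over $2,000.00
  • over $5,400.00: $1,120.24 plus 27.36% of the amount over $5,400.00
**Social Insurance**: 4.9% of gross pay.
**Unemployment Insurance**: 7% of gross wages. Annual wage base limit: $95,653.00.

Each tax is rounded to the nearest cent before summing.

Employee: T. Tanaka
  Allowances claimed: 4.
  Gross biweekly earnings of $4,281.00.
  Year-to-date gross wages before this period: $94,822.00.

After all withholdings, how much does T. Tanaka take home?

Canton Income Tax: taxable = $4,281.00 − 4×$124.00 = $3,785.00
  $258.00 + 25.36% × ($3,785.00 − $2,000.00) = $258.00 + 25.36% × $1,785.00 = $710.68
Social Insurance: 4.9% × $4,281.00 = $209.77
Unemployment Insurance: cap $95,653.00 − YTD $94,822.00 = $831.00 subject; 7% × $831.00 = $58.17
Total withheld: $710.68 + $209.77 + $58.17 = $978.62
Net pay: $4,281.00 − $978.62 = $3,302.38

$3,302.38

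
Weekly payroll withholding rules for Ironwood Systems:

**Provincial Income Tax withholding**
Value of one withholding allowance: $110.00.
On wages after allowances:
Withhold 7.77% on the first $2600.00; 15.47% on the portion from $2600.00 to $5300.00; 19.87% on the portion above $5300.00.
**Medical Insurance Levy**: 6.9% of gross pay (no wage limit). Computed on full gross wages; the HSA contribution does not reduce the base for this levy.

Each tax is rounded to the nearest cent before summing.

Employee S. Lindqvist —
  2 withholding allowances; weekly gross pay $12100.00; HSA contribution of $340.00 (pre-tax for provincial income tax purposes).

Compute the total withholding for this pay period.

Provincial Income Tax: taxable = $12100.00 − $340.00 − 2×$110.00 = $11540.00
  $619.71 + 19.87% × ($11540.00 − $5300.00) = $619.71 + 19.87% × $6240.00 = $1859.60
Medical Insurance Levy: 6.9% × $12100.00 = $834.90
Total: $1859.60 + $834.90 = $2694.50

$2694.50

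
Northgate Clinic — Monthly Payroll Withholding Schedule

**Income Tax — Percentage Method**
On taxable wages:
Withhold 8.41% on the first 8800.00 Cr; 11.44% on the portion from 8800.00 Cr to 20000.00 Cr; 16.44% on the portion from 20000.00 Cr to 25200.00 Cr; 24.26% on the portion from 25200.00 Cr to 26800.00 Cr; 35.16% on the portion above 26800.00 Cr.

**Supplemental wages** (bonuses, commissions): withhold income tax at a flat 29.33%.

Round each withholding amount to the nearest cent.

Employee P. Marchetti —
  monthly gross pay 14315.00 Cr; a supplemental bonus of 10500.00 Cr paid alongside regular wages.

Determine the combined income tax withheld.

Income Tax: taxable = 14315.00 Cr
  740.08 Cr + 11.44% × (14315.00 Cr − 8800.00 Cr) = 740.08 Cr + 11.44% × 5515.00 Cr = 1371.00 Cr
Supplemental (29.33% flat on bonus): 29.33% × 10500.00 Cr = 3079.65 Cr
Total income tax: 1371.00 Cr + 3079.65 Cr = 4450.65 Cr

4450.65 Cr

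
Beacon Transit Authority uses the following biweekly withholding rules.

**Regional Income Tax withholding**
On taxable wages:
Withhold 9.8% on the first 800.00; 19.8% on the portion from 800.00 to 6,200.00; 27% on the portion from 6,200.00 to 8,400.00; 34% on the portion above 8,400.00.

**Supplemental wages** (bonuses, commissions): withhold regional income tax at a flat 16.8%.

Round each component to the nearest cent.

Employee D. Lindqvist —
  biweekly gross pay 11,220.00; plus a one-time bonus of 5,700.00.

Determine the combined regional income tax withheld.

Regional Income Tax: taxable = 11,220.00
  1,741.60 + 34% × (11,220.00 − 8,400.00) = 1,741.60 + 34% × 2,820.00 = 2,700.40
Supplemental (16.8% flat on bonus): 16.8% × 5,700.00 = 957.60
Total regional income tax: 2,700.40 + 957.60 = 3,658.00

3,658.00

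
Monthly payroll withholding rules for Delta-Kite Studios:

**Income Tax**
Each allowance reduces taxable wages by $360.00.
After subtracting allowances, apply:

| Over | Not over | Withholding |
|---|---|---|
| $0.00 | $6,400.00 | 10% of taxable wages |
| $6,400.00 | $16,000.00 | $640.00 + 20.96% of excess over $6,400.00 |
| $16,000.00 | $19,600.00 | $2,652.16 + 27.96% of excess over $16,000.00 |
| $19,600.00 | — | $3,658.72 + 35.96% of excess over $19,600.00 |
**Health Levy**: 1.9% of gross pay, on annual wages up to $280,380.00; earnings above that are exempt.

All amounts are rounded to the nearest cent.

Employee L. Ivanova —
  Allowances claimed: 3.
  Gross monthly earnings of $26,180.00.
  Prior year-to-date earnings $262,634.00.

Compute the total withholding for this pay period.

Income Tax: taxable = $26,180.00 − 3×$360.00 = $25,100.00
  $3,658.72 + 35.96% × ($25,100.00 − $19,600.00) = $3,658.72 + 35.96% × $5,500.00 = $5,636.52
Health Levy: cap $280,380.00 − YTD $262,634.00 = $17,746.00 subject; 1.9% × $17,746.00 = $337.17
Total: $5,636.52 + $337.17 = $5,973.69

$5,973.69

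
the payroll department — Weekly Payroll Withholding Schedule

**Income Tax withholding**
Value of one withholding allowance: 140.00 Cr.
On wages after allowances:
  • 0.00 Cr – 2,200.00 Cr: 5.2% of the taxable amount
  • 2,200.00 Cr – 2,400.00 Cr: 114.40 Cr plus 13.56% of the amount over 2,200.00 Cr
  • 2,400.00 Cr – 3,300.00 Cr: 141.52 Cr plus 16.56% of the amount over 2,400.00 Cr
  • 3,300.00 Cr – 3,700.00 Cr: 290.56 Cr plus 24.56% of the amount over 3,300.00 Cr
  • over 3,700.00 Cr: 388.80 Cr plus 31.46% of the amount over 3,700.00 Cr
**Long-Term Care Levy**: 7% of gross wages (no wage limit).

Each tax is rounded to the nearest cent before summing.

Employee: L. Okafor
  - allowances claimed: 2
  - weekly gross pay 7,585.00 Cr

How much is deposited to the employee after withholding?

Income Tax: taxable = 7,585.00 Cr − 2×140.00 Cr = 7,305.00 Cr
  388.80 Cr + 31.46% × (7,305.00 Cr − 3,700.00 Cr) = 388.80 Cr + 31.46% × 3,605.00 Cr = 1,522.93 Cr
Long-Term Care Levy: 7% × 7,585.00 Cr = 530.95 Cr
Total withheld: 1,522.93 Cr + 530.95 Cr = 2,053.88 Cr
Net pay: 7,585.00 Cr − 2,053.88 Cr = 5,531.12 Cr

5,531.12 Cr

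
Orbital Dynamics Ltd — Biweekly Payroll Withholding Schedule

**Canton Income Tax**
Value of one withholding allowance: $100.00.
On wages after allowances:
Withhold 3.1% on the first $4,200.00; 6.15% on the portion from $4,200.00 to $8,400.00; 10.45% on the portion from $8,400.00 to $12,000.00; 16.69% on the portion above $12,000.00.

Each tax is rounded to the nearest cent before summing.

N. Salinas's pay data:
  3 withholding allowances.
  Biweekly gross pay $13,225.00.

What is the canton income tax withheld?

$919.08

Canton Income Tax: taxable = $13,225.00 − 3×$100.00 = $12,925.00
  $764.70 + 16.69% × ($12,925.00 − $12,000.00) = $764.70 + 16.69% × $925.00 = $919.08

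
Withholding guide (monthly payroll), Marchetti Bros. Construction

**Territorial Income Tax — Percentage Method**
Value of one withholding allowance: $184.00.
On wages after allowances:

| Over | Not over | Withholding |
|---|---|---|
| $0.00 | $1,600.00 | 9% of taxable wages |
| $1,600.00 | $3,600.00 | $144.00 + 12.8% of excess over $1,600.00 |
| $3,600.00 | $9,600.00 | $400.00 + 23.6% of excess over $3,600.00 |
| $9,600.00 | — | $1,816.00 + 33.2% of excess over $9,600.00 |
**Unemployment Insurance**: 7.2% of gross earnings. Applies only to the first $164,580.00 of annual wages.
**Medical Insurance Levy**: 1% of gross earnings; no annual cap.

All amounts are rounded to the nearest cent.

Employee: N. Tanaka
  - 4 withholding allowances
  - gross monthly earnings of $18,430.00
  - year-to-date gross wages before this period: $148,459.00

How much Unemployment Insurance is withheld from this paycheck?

$1,160.71

Unemployment Insurance: cap $164,580.00 − YTD $148,459.00 = $16,121.00 subject; 7.2% × $16,121.00 = $1,160.71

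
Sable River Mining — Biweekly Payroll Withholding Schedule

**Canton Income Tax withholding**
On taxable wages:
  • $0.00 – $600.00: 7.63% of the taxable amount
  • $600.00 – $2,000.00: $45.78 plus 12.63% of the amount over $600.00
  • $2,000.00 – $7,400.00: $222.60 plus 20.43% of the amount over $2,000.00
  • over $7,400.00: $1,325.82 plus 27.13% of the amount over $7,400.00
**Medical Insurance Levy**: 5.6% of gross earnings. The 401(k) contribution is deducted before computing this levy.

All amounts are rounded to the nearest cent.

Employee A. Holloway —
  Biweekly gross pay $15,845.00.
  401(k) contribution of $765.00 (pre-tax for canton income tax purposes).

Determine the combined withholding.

$4,253.88

Canton Income Tax: taxable = $15,845.00 − $765.00 = $15,080.00
  $1,325.82 + 27.13% × ($15,080.00 − $7,400.00) = $1,325.82 + 27.13% × $7,680.00 = $3,409.40
Medical Insurance Levy: 5.6% × $15,080.00 = $844.48
Total: $3,409.40 + $844.48 = $4,253.88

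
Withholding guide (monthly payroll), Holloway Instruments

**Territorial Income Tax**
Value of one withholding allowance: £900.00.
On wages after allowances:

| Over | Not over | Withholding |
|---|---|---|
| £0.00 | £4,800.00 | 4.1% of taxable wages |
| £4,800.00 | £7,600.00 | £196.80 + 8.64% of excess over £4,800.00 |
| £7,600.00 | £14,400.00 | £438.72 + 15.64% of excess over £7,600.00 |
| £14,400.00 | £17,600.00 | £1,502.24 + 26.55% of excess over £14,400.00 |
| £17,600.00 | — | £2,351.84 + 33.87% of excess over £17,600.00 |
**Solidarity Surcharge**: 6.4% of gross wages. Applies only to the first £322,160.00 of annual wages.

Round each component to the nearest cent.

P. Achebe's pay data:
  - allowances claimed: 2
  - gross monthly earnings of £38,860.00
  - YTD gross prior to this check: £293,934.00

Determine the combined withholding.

Territorial Income Tax: taxable = £38,860.00 − 2×£900.00 = £37,060.00
  £2,351.84 + 33.87% × (£37,060.00 − £17,600.00) = £2,351.84 + 33.87% × £19,460.00 = £8,942.94
Solidarity Surcharge: cap £322,160.00 − YTD £293,934.00 = £28,226.00 subject; 6.4% × £28,226.00 = £1,806.46
Total: £8,942.94 + £1,806.46 = £10,749.40

£10,749.40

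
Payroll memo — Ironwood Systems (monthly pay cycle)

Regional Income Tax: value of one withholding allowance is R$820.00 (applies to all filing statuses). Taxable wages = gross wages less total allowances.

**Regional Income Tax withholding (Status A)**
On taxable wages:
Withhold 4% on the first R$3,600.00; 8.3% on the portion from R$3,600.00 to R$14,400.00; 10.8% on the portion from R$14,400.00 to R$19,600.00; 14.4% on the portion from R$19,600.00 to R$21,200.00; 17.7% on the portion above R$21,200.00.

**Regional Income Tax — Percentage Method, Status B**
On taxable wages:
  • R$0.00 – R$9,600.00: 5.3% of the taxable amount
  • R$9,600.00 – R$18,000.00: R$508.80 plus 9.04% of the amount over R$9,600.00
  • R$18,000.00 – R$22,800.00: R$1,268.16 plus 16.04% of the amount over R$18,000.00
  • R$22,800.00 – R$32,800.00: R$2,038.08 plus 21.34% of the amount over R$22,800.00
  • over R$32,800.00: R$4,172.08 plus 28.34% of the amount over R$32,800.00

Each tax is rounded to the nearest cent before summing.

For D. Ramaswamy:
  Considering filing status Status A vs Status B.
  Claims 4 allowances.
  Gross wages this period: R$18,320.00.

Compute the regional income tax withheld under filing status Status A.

R$1,109.52

Regional Income Tax (Status A): taxable = R$18,320.00 − 4×R$820.00 = R$15,040.00
  R$1,040.40 + 10.8% × (R$15,040.00 − R$14,400.00) = R$1,040.40 + 10.8% × R$640.00 = R$1,109.52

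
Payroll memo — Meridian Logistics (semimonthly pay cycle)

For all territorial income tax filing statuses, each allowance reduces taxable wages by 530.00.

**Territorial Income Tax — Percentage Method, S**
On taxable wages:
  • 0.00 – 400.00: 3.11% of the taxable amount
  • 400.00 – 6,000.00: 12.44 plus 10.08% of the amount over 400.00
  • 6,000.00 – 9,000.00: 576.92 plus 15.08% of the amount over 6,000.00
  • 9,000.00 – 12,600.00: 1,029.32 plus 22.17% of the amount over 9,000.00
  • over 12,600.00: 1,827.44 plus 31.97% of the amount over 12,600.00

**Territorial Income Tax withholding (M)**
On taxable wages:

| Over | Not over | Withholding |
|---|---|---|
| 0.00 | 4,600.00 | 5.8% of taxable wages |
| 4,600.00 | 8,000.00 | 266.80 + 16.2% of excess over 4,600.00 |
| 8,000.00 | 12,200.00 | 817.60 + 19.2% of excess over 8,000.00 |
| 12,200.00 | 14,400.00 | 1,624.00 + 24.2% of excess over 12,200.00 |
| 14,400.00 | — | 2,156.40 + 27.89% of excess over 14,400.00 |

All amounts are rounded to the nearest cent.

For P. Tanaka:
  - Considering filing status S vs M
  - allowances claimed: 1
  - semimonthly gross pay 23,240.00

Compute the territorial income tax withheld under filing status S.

5,059.61

Territorial Income Tax (S): taxable = 23,240.00 − 1×530.00 = 22,710.00
  1,827.44 + 31.97% × (22,710.00 − 12,600.00) = 1,827.44 + 31.97% × 10,110.00 = 5,059.61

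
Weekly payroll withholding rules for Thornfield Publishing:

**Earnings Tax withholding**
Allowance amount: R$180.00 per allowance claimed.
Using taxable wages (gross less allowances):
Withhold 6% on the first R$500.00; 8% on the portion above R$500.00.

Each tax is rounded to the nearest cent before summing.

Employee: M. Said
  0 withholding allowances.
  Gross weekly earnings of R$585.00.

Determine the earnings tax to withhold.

R$36.80

Earnings Tax: taxable = R$585.00
  R$30.00 + 8% × (R$585.00 − R$500.00) = R$30.00 + 8% × R$85.00 = R$36.80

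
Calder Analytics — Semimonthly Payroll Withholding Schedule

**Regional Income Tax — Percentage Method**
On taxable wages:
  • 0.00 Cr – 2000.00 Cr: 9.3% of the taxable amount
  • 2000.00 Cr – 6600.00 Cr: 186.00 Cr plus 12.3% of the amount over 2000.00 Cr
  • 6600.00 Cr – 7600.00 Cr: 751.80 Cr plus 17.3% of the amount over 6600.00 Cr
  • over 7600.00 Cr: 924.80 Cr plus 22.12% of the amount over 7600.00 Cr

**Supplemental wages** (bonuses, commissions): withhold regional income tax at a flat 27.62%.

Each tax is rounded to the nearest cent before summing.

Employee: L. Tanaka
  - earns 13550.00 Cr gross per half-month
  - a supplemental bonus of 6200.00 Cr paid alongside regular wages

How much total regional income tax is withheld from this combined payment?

Regional Income Tax: taxable = 13550.00 Cr
  924.80 Cr + 22.12% × (13550.00 Cr − 7600.00 Cr) = 924.80 Cr + 22.12% × 5950.00 Cr = 2240.94 Cr
Supplemental (27.62% flat on bonus): 27.62% × 6200.00 Cr = 1712.44 Cr
Total regional income tax: 2240.94 Cr + 1712.44 Cr = 3953.38 Cr

3953.38 Cr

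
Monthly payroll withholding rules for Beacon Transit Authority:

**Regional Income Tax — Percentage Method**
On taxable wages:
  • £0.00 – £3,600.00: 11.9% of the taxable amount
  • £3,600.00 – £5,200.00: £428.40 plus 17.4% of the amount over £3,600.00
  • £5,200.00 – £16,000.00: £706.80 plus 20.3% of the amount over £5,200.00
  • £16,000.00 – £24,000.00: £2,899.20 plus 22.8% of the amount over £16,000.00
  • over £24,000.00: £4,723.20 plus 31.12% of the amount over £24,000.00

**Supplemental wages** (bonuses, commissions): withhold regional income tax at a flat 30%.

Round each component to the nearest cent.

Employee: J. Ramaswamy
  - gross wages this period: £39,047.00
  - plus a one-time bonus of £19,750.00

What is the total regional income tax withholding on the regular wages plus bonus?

£15,330.83

Regional Income Tax: taxable = £39,047.00
  £4,723.20 + 31.12% × (£39,047.00 − £24,000.00) = £4,723.20 + 31.12% × £15,047.00 = £9,405.83
Supplemental (30% flat on bonus): 30% × £19,750.00 = £5,925.00
Total regional income tax: £9,405.83 + £5,925.00 = £15,330.83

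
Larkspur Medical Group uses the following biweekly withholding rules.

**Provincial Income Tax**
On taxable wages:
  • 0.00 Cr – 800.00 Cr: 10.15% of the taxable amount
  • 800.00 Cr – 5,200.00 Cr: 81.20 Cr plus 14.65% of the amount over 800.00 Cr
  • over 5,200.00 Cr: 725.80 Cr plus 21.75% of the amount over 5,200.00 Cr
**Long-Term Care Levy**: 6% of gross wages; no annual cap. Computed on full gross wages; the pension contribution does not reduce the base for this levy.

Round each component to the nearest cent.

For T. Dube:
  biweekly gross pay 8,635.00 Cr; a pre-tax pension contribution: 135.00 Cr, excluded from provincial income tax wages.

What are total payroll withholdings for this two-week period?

Provincial Income Tax: taxable = 8,635.00 Cr − 135.00 Cr = 8,500.00 Cr
  725.80 Cr + 21.75% × (8,500.00 Cr − 5,200.00 Cr) = 725.80 Cr + 21.75% × 3,300.00 Cr = 1,443.55 Cr
Long-Term Care Levy: 6% × 8,635.00 Cr = 518.10 Cr
Total: 1,443.55 Cr + 518.10 Cr = 1,961.65 Cr

1,961.65 Cr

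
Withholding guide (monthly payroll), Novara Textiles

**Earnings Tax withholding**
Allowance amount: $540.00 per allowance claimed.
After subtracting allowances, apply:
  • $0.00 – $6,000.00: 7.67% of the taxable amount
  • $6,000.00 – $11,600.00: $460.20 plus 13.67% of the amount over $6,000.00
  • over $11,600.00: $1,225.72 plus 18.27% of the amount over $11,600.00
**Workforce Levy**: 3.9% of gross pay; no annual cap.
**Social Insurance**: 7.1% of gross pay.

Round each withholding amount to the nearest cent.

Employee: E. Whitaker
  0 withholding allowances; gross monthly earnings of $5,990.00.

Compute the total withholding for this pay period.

$1,118.33

Earnings Tax: taxable = $5,990.00
  7.67% × $5,990.00 = $459.43
Workforce Levy: 3.9% × $5,990.00 = $233.61
Social Insurance: 7.1% × $5,990.00 = $425.29
Total: $459.43 + $233.61 + $425.29 = $1,118.33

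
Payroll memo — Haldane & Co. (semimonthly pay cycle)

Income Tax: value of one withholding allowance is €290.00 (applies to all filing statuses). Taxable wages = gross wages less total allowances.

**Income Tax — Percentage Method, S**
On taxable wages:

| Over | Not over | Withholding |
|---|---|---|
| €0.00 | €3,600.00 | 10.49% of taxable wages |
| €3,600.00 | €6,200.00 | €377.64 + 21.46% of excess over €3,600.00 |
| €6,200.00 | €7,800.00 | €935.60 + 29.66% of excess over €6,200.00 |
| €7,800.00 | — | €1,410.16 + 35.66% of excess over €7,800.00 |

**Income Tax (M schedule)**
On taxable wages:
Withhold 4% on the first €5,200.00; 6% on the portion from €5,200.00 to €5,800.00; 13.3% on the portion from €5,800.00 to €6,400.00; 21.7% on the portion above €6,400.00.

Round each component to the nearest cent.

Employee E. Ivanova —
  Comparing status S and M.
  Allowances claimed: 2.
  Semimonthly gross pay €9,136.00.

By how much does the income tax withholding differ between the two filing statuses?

Income Tax (S): taxable = €9,136.00 − 2×€290.00 = €8,556.00
  €1,410.16 + 35.66% × (€8,556.00 − €7,800.00) = €1,410.16 + 35.66% × €756.00 = €1,679.75
Income Tax (M): taxable = €9,136.00 − 2×€290.00 = €8,556.00
  €323.80 + 21.7% × (€8,556.00 − €6,400.00) = €323.80 + 21.7% × €2,156.00 = €791.65
Difference: |€1,679.75 − €791.65| = €888.10 (higher under S)

€888.10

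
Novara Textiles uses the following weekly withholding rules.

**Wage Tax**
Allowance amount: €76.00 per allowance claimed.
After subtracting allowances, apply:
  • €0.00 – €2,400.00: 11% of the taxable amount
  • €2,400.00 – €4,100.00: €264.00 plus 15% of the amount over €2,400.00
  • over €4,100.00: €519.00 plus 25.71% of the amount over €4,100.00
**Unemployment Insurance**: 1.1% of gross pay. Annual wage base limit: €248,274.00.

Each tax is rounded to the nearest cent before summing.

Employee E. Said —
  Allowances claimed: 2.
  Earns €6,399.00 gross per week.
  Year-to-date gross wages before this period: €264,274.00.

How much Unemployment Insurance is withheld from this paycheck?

€0.00

Unemployment Insurance: YTD €264,274.00 ≥ cap €248,274.00 → €0.00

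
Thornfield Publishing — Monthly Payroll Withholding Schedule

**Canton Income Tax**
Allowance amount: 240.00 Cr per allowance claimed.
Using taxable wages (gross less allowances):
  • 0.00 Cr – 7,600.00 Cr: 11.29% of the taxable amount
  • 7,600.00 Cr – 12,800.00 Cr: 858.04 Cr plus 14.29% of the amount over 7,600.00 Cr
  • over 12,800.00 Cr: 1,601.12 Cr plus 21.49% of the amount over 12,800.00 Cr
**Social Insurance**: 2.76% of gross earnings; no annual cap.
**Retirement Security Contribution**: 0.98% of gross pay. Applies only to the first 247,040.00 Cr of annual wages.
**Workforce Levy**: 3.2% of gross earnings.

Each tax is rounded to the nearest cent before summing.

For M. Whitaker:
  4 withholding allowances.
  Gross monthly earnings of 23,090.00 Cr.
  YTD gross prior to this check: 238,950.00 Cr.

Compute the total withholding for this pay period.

Canton Income Tax: taxable = 23,090.00 Cr − 4×240.00 Cr = 22,130.00 Cr
  1,601.12 Cr + 21.49% × (22,130.00 Cr − 12,800.00 Cr) = 1,601.12 Cr + 21.49% × 9,330.00 Cr = 3,606.14 Cr
Social Insurance: 2.76% × 23,090.00 Cr = 637.28 Cr
Retirement Security Contribution: cap 247,040.00 Cr − YTD 238,950.00 Cr = 8,090.00 Cr subject; 0.98% × 8,090.00 Cr = 79.28 Cr
Workforce Levy: 3.2% × 23,090.00 Cr = 738.88 Cr
Total: 3,606.14 Cr + 637.28 Cr + 79.28 Cr + 738.88 Cr = 5,061.58 Cr

5,061.58 Cr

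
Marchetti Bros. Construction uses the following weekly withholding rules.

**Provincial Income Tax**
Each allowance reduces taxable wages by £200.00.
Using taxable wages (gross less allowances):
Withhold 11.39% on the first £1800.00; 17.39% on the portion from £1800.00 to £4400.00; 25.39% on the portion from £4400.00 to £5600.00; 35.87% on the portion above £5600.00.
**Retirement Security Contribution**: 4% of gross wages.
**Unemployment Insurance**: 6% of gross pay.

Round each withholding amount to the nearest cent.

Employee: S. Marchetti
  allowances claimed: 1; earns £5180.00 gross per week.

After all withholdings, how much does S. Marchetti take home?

Provincial Income Tax: taxable = £5180.00 − 1×£200.00 = £4980.00
  £657.16 + 25.39% × (£4980.00 − £4400.00) = £657.16 + 25.39% × £580.00 = £804.42
Retirement Security Contribution: 4% × £5180.00 = £207.20
Unemployment Insurance: 6% × £5180.00 = £310.80
Total withheld: £804.42 + £207.20 + £310.80 = £1322.42
Net pay: £5180.00 − £1322.42 = £3857.58

£3857.58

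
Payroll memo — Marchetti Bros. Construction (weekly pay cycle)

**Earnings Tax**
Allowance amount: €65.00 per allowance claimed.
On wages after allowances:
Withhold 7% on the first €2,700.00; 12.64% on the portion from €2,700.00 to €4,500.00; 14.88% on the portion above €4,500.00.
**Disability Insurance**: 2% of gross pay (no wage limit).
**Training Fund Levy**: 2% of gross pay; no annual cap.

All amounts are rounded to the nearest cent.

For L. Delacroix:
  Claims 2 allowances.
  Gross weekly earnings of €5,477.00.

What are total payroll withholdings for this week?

Earnings Tax: taxable = €5,477.00 − 2×€65.00 = €5,347.00
  €416.52 + 14.88% × (€5,347.00 − €4,500.00) = €416.52 + 14.88% × €847.00 = €542.55
Disability Insurance: 2% × €5,477.00 = €109.54
Training Fund Levy: 2% × €5,477.00 = €109.54
Total: €542.55 + €109.54 + €109.54 = €761.63

€761.63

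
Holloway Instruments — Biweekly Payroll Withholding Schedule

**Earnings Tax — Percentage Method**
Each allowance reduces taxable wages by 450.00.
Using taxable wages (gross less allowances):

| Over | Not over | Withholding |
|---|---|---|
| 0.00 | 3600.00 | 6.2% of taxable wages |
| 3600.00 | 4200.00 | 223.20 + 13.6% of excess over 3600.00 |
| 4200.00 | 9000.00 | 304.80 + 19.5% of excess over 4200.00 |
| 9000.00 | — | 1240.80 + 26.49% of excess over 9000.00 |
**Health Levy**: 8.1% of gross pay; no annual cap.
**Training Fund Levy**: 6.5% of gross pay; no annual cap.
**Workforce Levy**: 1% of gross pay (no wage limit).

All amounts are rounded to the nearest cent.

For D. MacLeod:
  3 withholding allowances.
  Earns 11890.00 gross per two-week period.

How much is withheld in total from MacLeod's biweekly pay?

3503.59

Earnings Tax: taxable = 11890.00 − 3×450.00 = 10540.00
  1240.80 + 26.49% × (10540.00 − 9000.00) = 1240.80 + 26.49% × 1540.00 = 1648.75
Health Levy: 8.1% × 11890.00 = 963.09
Training Fund Levy: 6.5% × 11890.00 = 772.85
Workforce Levy: 1% × 11890.00 = 118.90
Total: 1648.75 + 963.09 + 772.85 + 118.90 = 3503.59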